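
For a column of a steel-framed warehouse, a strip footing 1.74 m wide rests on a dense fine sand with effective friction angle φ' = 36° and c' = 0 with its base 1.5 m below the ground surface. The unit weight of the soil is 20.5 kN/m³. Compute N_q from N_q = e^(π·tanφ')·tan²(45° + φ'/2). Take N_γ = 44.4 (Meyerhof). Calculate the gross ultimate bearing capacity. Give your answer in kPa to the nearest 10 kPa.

tan36° = 0.7265, so N_q = e^(π×0.7265)·tan²(63°) = 9.801 × 3.852 = 37.75.
Effective surcharge at the founding depth q = γ·D_f = 20.5 × 1.5 = 30.75 kPa.
q_ult = q·N_q + 0.5·γ·B·N_γ
     = 30.75 × 37.752 + 0.5 × 20.5 × 1.74 × 44.4
     = 1160.9 + 791.87 = 1952.8 kPa.

q_ult ≈ 1950 kPa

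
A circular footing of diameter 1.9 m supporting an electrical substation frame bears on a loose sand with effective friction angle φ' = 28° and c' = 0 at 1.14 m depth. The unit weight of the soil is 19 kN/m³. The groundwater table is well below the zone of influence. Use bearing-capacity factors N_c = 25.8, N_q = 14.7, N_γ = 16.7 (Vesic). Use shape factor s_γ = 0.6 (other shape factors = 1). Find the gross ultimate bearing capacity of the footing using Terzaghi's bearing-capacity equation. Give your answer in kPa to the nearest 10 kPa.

q_ult ≈ 500 kPa

Overburden at base level: q = 19 × 1.14 = 21.66 kPa.
Surcharge term q·N_q = 21.66 × 14.7 = 318.4 kPa; self-weight term 0.5·γ·B·N_γ·s_γ = 0.5 × 19 × 1.9 × 16.7 × 0.6 = 180.86 kPa.
q_ult = 318.4 + 180.86 = 499.26 kPa.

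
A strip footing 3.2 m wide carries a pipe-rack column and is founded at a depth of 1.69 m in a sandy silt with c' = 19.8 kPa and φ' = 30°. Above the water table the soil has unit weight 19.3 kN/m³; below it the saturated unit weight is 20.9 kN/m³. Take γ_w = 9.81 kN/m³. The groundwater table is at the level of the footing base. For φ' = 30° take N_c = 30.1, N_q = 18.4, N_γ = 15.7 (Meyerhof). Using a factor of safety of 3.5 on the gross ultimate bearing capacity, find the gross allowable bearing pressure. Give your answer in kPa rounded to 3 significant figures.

q = γ·D_f = 19.3 × 1.69 = 32.617 kPa.
For the ½γBN_γ term take γ' = 20.9 − 9.81 = 11.09 kN/m³ (soil below base is submerged).
c·N_c = 19.8 × 30.1 = 595.98 kPa
q·N_q = 32.617 × 18.4 = 600.15 kPa
0.5·γ·B·N_γ = 0.5 × 11.09 × 3.2 × 15.7 = 278.58 kPa
q_ult = 595.98 + 600.15 + 278.58 = 1474.7 kPa.
q_all = 1474.7 / 3.5 = 421.35 kPa.

q_all ≈ 421 kPa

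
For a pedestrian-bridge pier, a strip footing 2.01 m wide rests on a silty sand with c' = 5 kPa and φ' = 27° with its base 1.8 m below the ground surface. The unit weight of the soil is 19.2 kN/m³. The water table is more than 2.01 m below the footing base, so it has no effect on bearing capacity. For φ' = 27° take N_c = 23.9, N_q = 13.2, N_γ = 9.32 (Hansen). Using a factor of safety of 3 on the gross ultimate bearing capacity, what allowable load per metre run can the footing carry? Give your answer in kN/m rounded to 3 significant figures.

Overburden at base level: q = 19.2 × 1.8 = 34.56 kPa.
Cohesion term c·N_c = 5 × 23.9 = 119.5 kPa; surcharge term q·N_q = 34.56 × 13.2 = 456.19 kPa; self-weight term 0.5·γ·B·N_γ = 0.5 × 19.2 × 2.01 × 9.32 = 179.84 kPa.
q_ult = 119.5 + 456.19 + 179.84 = 755.53 kPa.
Gross allowable pressure q_all = 755.53 / 3 = 251.84 kPa.
Allowable wall load = q_all × B = 251.84 × 2.01 = 506.21 kN per metre run.

≈ 506 kN/m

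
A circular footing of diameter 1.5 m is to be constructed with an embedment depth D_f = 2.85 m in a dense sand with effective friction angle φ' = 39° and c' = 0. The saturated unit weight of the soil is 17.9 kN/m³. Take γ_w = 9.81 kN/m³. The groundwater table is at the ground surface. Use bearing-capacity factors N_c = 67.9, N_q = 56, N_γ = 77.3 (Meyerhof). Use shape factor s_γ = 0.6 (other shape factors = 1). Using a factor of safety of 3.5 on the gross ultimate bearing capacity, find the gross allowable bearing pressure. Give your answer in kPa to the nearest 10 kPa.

γ' = 17.9 − 9.81 = 8.09 kN/m³ (submerged throughout). q = 8.09 × 2.85 = 23.056 kPa; the same γ' applies in the ½γBN_γ term.
q·N_q = 23.056 × 56 = 1291.2 kPa
0.5·γ·B·N_γ·s_γ = 0.5 × 8.09 × 1.5 × 77.3 × 0.6 = 281.41 kPa
q_ult = 1291.2 + 281.41 = 1572.6 kPa.
q_all = 1572.6 / 3.5 = 449.31 kPa.

q_all ≈ 450 kPa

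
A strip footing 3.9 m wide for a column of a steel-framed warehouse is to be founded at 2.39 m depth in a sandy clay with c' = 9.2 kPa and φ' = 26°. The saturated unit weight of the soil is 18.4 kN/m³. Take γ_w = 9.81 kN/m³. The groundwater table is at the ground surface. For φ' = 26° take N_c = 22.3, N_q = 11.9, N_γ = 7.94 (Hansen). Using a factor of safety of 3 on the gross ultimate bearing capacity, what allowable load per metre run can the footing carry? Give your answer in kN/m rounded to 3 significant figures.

Water table at ground surface, so effective unit weight γ' = 18.4 − 9.81 = 8.59 kN/m³ is used throughout; overburden q = 8.59 × 2.39 = 20.53 kPa; the same γ' applies in the ½γBN_γ term.
Cohesion term c·N_c = 9.2 × 22.3 = 205.16 kPa; surcharge term q·N_q = 20.53 × 11.9 = 244.31 kPa; self-weight term 0.5·γ·B·N_γ = 0.5 × 8.59 × 3.9 × 7.94 = 133 kPa.
q_ult = 205.16 + 244.31 + 133 = 582.47 kPa.
Gross allowable pressure q_all = 582.47 / 3 = 194.16 kPa.
Allowable wall load = q_all × B = 194.16 × 3.9 = 757.21 kN per metre run.

≈ 757 kN/m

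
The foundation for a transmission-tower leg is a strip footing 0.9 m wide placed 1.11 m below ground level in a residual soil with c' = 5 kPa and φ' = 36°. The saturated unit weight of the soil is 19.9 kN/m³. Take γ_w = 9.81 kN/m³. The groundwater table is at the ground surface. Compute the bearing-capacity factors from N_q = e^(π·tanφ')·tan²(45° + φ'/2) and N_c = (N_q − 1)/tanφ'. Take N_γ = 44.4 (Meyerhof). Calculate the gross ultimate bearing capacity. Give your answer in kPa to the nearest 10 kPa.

tan36° = 0.7265, so N_q = e^(π×0.7265)·tan²(63°) = 9.801 × 3.852 = 37.75.
N_c = (37.75 − 1)/tan36° = 50.59.
Water table at ground surface, so effective unit weight γ' = 19.9 − 9.81 = 10.09 kN/m³ is used throughout; overburden q = 10.09 × 1.11 = 11.2 kPa; the same γ' applies in the ½γBN_γ term.
Cohesion term c·N_c = 5 × 50.585 = 252.93 kPa; surcharge term q·N_q = 11.2 × 37.752 = 422.82 kPa; self-weight term 0.5·γ·B·N_γ = 0.5 × 10.09 × 0.9 × 44.4 = 201.6 kPa.
q_ult = 252.93 + 422.82 + 201.6 = 877.35 kPa.

q_ult ≈ 880 kPa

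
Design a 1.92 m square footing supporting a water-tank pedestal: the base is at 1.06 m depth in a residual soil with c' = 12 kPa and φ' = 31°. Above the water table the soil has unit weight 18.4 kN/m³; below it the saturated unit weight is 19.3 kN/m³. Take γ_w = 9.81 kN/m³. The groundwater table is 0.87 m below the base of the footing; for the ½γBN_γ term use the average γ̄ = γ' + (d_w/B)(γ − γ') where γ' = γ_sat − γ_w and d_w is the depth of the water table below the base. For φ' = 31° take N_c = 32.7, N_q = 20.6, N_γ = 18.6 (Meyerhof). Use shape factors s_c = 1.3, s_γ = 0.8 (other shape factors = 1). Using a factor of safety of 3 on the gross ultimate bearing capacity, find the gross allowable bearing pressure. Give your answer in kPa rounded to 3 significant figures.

Overburden at base level: q = 18.4 × 1.06 = 19.504 kPa.
The water table is 0.87 m below the base (< B = 1.92 m), so the ½γBN_γ term uses γ̄ = γ' + (d_w/B)(γ − γ') = 9.49 + (0.87/1.92)(18.4 − 9.49) = 13.527 kN/m³.
Cohesion term c·N_c·s_c = 12 × 32.7 × 1.3 = 510.12 kPa; surcharge term q·N_q = 19.504 × 20.6 = 401.78 kPa; self-weight term 0.5·γ·B·N_γ·s_γ = 0.5 × 13.527 × 1.92 × 18.6 × 0.8 = 193.24 kPa.
q_ult = 510.12 + 401.78 + 193.24 = 1105.1 kPa.
q_all = 1105.1 / 3 = 368.38 kPa.

q_all ≈ 368 kPa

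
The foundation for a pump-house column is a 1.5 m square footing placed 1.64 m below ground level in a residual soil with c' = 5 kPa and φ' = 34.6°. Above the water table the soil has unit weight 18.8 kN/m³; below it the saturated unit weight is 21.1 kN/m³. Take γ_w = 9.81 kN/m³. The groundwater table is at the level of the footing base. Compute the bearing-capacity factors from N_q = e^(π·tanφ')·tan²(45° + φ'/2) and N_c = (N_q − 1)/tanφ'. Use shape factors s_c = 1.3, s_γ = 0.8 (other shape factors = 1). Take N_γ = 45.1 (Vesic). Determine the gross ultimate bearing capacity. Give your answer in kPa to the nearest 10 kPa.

q_ult ≈ 1570 kPa

tan34.6° = 0.6899, so N_q = e^(π×0.6899)·tan²(62.3°) = 8.734 × 3.628 = 31.69.
N_c = (31.69 − 1)/tan34.6° = 44.48.
Overburden at base level: q = 18.8 × 1.64 = 30.832 kPa.
Below the base the soil is submerged, so the ½γBN_γ term uses γ' = 21.1 − 9.81 = 11.29 kN/m³.
Cohesion term c·N_c·s_c = 5 × 44.483 × 1.3 = 289.14 kPa; surcharge term q·N_q = 30.832 × 31.687 = 976.98 kPa; self-weight term 0.5·γ·B·N_γ·s_γ = 0.5 × 11.29 × 1.5 × 45.1 × 0.8 = 305.51 kPa.
q_ult = 289.14 + 976.98 + 305.51 = 1571.6 kPa.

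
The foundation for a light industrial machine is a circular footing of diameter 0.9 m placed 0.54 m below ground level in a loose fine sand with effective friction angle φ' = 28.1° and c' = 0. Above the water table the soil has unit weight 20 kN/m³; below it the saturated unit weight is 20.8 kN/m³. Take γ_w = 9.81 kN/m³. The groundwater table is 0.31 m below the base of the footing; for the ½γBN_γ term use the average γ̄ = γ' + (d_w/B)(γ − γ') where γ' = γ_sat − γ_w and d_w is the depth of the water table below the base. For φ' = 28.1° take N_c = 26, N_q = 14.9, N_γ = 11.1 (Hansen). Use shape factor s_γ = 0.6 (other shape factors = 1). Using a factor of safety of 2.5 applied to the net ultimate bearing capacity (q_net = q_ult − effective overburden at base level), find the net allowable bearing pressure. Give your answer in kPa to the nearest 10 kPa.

Effective surcharge at the founding depth q = γ·D_f = 20 × 0.54 = 10.8 kPa.
With d_w = 0.31 m < B, γ̄ = 10.99 + (0.31/0.9) × (20 − 10.99) = 14.093 kN/m³.
q_ult = q·N_q + 0.5·γ·B·N_γ·s_γ
     = 10.8 × 14.9 + 0.5 × 14.093 × 0.9 × 11.1 × 0.6
     = 160.92 + 42.238 = 203.16 kPa.
Net ultimate: q_net = 203.16 − 10.8 = 192.36 kPa.
q_all(net) = 192.36 / 2.5 = 76.943 kPa.

q_all(net) ≈ 80 kPa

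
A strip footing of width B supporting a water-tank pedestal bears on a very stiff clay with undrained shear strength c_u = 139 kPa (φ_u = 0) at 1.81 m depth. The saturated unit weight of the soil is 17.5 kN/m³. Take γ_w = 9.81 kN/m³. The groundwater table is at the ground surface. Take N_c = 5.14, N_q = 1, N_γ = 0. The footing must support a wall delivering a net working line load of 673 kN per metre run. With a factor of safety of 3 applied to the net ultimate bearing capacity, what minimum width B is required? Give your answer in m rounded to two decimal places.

B = 2.83 m

With the water table at the surface the whole profile is submerged: γ' = 17.5 − 9.81 = 7.69 kN/m³, so q = γ'·D_f = 13.919 kPa.
q_ult = c·N_c + q·N_q
     = 139 × 5.14 + 13.919 × 1
     = 714.46 + 13.919 = 728.38 kPa.
For φ = 0 the ½γBN_γ term vanishes, so q_ult is independent of B. q_net = 728.38 − 13.919 = 714.46 kPa; q_all(net) = 714.46/3 = 238.15 kPa.
Required width B = w / q_all(net) = 673 / 238.15 = 2.826 m.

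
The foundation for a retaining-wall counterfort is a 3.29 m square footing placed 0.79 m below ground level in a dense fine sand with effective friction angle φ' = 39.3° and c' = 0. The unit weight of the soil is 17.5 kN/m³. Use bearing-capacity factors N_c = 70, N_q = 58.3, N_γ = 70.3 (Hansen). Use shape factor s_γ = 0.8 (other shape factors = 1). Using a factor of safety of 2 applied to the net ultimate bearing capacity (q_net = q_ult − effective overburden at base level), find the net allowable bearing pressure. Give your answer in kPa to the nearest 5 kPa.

q_all(net) ≈ 1205 kPa

Effective surcharge at the founding depth q = γ·D_f = 17.5 × 0.79 = 13.825 kPa.
q_ult = q·N_q + 0.5·γ·B·N_γ·s_γ
     = 13.825 × 58.3 + 0.5 × 17.5 × 3.29 × 70.3 × 0.8
     = 806 + 1619 = 2425 kPa.
Net ultimate: q_net = 2425 − 13.825 = 2411.2 kPa.
q_all(net) = 2411.2 / 2 = 1205.6 kPa.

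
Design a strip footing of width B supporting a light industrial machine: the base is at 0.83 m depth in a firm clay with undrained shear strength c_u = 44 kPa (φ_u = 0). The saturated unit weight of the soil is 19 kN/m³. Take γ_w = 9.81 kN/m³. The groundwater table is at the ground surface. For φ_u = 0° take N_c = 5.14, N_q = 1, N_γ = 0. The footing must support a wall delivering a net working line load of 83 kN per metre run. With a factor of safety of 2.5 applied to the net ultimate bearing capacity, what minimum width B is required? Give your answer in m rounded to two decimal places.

B = 0.92 m

Water table at ground surface, so effective unit weight γ' = 19 − 9.81 = 9.19 kN/m³ is used throughout; overburden q = 9.19 × 0.83 = 7.6277 kPa.
Cohesion term c·N_c = 44 × 5.14 = 226.16 kPa; surcharge term q·N_q = 7.6277 × 1 = 7.6277 kPa.
q_ult = 226.16 + 7.6277 = 233.79 kPa.
For φ = 0 the ½γBN_γ term vanishes, so q_ult is independent of B. q_net = 233.79 − 7.6277 = 226.16 kPa; q_all(net) = 226.16/2.5 = 90.464 kPa.
Required width B = w / q_all(net) = 83 / 90.464 = 0.917 m.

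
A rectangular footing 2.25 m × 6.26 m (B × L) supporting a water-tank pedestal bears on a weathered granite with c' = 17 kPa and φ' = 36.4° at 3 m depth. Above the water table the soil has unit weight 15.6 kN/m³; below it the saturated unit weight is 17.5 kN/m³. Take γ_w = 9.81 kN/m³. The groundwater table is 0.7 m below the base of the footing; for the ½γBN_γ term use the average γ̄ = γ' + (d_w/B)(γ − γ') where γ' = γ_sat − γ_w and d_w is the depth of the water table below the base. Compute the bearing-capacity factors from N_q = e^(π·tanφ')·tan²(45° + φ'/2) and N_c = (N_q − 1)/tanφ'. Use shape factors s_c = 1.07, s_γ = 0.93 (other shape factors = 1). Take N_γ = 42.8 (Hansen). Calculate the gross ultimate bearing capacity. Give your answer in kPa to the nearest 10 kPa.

q_ult ≈ 3270 kPa

tan36.4° = 0.7373, so N_q = e^(π×0.7373)·tan²(63.2°) = 10.137 × 3.919 = 39.73.
N_c = (39.73 − 1)/tan36.4° = 52.53.
q = γ·D_f = 15.6 × 3 = 46.8 kPa.
γ' = 7.69 kN/m³; averaging over the depth B below the base, γ̄ = γ' + (d_w/B)(γ − γ') = 10.151 kN/m³.
c·N_c·s_c = 17 × 52.528 × 1.07 = 955.49 kPa
q·N_q = 46.8 × 39.727 = 1859.2 kPa
0.5·γ·B·N_γ·s_γ = 0.5 × 10.151 × 2.25 × 42.8 × 0.93 = 454.55 kPa
q_ult = 955.49 + 1859.2 + 454.55 = 3269.3 kPa.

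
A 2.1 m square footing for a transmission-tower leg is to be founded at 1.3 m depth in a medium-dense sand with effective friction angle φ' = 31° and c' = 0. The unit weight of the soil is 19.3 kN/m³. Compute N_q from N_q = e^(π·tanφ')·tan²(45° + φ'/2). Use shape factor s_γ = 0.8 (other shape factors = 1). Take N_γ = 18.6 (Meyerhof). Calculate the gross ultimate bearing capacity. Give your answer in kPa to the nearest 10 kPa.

q_ult ≈ 820 kPa

tan31° = 0.6009, so N_q = e^(π×0.6009)·tan²(60.5°) = 6.604 × 3.124 = 20.63.
Overburden at base level: q = 19.3 × 1.3 = 25.09 kPa.
Surcharge term q·N_q = 25.09 × 20.631 = 517.63 kPa; self-weight term 0.5·γ·B·N_γ·s_γ = 0.5 × 19.3 × 2.1 × 18.6 × 0.8 = 301.54 kPa.
q_ult = 517.63 + 301.54 = 819.17 kPa.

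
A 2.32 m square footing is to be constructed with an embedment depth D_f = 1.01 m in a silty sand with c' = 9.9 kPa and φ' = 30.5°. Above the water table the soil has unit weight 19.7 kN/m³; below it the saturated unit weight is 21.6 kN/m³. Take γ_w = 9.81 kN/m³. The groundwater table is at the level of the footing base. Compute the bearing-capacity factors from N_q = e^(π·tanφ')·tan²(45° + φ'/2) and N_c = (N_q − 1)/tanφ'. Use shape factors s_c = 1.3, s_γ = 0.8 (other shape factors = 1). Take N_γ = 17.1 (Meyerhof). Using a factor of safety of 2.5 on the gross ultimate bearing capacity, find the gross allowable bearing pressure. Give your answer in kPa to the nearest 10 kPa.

N_q = e^(π·tan30.5°)·tan²(60.25°) = 19.48; N_c = (N_q − 1)/tanφ' = 31.37.
q = γ·D_f = 19.7 × 1.01 = 19.897 kPa.
For the ½γBN_γ term take γ' = 21.6 − 9.81 = 11.79 kN/m³ (soil below base is submerged).
c·N_c·s_c = 9.9 × 31.372 × 1.3 = 403.75 kPa
q·N_q = 19.897 × 19.479 = 387.58 kPa
0.5·γ·B·N_γ·s_γ = 0.5 × 11.79 × 2.32 × 17.1 × 0.8 = 187.09 kPa
q_ult = 403.75 + 387.58 + 187.09 = 978.43 kPa.
q_all = 978.43 / 2.5 = 391.37 kPa.

q_all ≈ 390 kPa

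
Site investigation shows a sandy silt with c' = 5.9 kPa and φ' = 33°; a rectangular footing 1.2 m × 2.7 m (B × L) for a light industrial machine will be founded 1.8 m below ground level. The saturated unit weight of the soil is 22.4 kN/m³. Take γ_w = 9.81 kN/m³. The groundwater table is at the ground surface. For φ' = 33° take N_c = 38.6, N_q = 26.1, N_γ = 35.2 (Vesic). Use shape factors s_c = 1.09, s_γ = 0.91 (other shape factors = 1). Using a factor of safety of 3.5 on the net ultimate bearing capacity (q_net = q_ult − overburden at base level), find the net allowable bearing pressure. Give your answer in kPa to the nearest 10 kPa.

q_all(net) ≈ 300 kPa

γ' = 22.4 − 9.81 = 12.59 kN/m³ (submerged throughout). q = 12.59 × 1.8 = 22.662 kPa; the same γ' applies in the ½γBN_γ term.
c·N_c·s_c = 5.9 × 38.6 × 1.09 = 248.24 kPa
q·N_q = 22.662 × 26.1 = 591.48 kPa
0.5·γ·B·N_γ·s_γ = 0.5 × 12.59 × 1.2 × 35.2 × 0.91 = 241.97 kPa
q_ult = 248.24 + 591.48 + 241.97 = 1081.7 kPa.
q_net = 1081.7 − 22.662 = 1059 kPa.
q_all(net) = 1059 / 3.5 = 302.58 kPa.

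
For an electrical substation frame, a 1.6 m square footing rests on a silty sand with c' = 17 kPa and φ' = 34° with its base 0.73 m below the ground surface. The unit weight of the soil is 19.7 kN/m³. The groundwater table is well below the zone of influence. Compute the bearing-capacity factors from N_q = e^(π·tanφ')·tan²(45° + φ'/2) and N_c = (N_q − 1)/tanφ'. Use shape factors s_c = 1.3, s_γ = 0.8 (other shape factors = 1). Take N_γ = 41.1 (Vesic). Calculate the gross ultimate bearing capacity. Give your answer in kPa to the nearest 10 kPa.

q_ult ≈ 1870 kPa

tan34° = 0.6745, so N_q = e^(π×0.6745)·tan²(62°) = 8.323 × 3.537 = 29.44.
N_c = (29.44 − 1)/tan34° = 42.16.
q = γ·D_f = 19.7 × 0.73 = 14.381 kPa.
c·N_c·s_c = 17 × 42.164 × 1.3 = 931.82 kPa
q·N_q = 14.381 × 29.44 = 423.37 kPa
0.5·γ·B·N_γ·s_γ = 0.5 × 19.7 × 1.6 × 41.1 × 0.8 = 518.19 kPa
q_ult = 931.82 + 423.37 + 518.19 = 1873.4 kPa.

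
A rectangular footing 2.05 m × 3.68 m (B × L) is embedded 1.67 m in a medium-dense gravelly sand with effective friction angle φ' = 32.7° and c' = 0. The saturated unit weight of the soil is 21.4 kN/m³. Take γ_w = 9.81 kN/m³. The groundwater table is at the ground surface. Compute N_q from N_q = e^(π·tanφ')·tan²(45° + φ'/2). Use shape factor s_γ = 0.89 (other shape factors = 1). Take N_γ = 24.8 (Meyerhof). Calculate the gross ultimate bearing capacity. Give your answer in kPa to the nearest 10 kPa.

q_ult ≈ 750 kPa

tan32.7° = 0.642, so N_q = e^(π×0.642)·tan²(61.35°) = 7.515 × 3.35 = 25.18.
With the water table at the surface the whole profile is submerged: γ' = 21.4 − 9.81 = 11.59 kN/m³, so q = γ'·D_f = 19.355 kPa; the same γ' applies in the ½γBN_γ term.
q_ult = q·N_q + 0.5·γ·B·N_γ·s_γ
     = 19.355 × 25.175 + 0.5 × 11.59 × 2.05 × 24.8 × 0.89
     = 487.27 + 262.21 = 749.48 kPa.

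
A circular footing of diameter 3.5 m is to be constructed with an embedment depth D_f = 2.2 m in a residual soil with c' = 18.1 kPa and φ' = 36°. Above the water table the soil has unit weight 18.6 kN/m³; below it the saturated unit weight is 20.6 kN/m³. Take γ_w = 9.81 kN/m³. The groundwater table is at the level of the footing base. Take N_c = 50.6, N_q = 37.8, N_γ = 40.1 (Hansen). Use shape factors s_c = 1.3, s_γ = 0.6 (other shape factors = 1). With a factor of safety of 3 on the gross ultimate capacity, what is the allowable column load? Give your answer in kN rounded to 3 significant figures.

P_all ≈ 10200 kN

Effective surcharge at the founding depth q = γ·D_f = 18.6 × 2.2 = 40.92 kPa.
The water table coincides with the base, so in the self-weight term γ → γ' = 10.79 kN/m³.
q_ult = c·N_c·s_c + q·N_q + 0.5·γ·B·N_γ·s_γ
     = 18.1 × 50.6 × 1.3 + 40.92 × 37.8 + 0.5 × 10.79 × 3.5 × 40.1 × 0.6
     = 1190.6 + 1546.8 + 454.31 = 3191.7 kPa.
Gross allowable pressure q_all = 3191.7 / 3 = 1063.9 kPa.
Footing area = 9.6211 m², so allowable column load = 1063.9 × 9.6211 = 10236 kN.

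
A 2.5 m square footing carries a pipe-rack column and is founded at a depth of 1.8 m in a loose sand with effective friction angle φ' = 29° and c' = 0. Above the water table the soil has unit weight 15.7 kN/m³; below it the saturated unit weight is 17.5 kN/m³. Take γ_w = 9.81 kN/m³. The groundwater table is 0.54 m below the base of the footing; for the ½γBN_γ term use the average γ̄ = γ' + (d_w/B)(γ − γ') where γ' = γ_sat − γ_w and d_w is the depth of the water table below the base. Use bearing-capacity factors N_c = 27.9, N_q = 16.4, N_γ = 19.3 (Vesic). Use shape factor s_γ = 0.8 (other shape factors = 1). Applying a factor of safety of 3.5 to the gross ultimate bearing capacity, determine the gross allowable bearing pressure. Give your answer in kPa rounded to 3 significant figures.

q_all ≈ 184 kPa

q = γ·D_f = 15.7 × 1.8 = 28.26 kPa.
γ' = 7.69 kN/m³; averaging over the depth B below the base, γ̄ = γ' + (d_w/B)(γ − γ') = 9.4202 kN/m³.
q·N_q = 28.26 × 16.4 = 463.46 kPa
0.5·γ·B·N_γ·s_γ = 0.5 × 9.4202 × 2.5 × 19.3 × 0.8 = 181.81 kPa
q_ult = 463.46 + 181.81 = 645.27 kPa.
q_all = q_ult / FS = 645.27 / 3.5 = 184.36 kPa.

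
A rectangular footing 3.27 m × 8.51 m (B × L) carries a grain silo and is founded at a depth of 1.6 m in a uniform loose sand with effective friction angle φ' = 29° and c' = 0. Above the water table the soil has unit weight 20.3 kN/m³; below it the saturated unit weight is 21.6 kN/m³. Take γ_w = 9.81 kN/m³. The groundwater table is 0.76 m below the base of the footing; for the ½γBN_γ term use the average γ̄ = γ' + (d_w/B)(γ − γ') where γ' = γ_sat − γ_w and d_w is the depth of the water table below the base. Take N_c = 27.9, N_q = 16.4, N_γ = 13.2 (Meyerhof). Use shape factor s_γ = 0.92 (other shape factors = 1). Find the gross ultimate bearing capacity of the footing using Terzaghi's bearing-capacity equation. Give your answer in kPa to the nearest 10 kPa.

q_ult ≈ 810 kPa

Overburden at base level: q = 20.3 × 1.6 = 32.48 kPa.
The water table is 0.76 m below the base (< B = 3.27 m), so the ½γBN_γ term uses γ̄ = γ' + (d_w/B)(γ − γ') = 11.79 + (0.76/3.27)(20.3 − 11.79) = 13.768 kN/m³.
Surcharge term q·N_q = 32.48 × 16.4 = 532.67 kPa; self-weight term 0.5·γ·B·N_γ·s_γ = 0.5 × 13.768 × 3.27 × 13.2 × 0.92 = 273.37 kPa.
q_ult = 532.67 + 273.37 = 806.04 kPa.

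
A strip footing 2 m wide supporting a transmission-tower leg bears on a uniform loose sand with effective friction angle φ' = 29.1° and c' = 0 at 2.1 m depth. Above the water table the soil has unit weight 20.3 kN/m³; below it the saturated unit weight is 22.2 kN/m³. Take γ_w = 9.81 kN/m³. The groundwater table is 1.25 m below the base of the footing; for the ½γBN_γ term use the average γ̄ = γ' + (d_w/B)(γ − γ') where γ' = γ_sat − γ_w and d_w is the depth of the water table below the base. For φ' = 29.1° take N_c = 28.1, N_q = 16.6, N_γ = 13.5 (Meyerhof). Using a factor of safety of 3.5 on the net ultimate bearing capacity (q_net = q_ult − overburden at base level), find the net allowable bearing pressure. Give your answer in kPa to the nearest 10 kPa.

Overburden at base level: q = 20.3 × 2.1 = 42.63 kPa.
The water table is 1.25 m below the base (< B = 2 m), so the ½γBN_γ term uses γ̄ = γ' + (d_w/B)(γ − γ') = 12.39 + (1.25/2)(20.3 − 12.39) = 17.334 kN/m³.
Surcharge term q·N_q = 42.63 × 16.6 = 707.66 kPa; self-weight term 0.5·γ·B·N_γ = 0.5 × 17.334 × 2 × 13.5 = 234.01 kPa.
q_ult = 707.66 + 234.01 = 941.66 kPa.
q_net = 941.66 − 42.63 = 899.03 kPa.
q_all(net) = 899.03 / 3.5 = 256.87 kPa.

q_all(net) ≈ 260 kPa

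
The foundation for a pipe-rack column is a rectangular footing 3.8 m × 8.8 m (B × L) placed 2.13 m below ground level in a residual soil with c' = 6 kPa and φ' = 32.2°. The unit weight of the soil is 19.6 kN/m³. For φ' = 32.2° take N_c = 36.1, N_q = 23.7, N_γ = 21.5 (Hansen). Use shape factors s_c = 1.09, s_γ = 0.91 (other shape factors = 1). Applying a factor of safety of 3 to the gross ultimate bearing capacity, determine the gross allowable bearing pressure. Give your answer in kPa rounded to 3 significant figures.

Overburden at base level: q = 19.6 × 2.13 = 41.748 kPa.
Cohesion term c·N_c·s_c = 6 × 36.1 × 1.09 = 236.09 kPa; surcharge term q·N_q = 41.748 × 23.7 = 989.43 kPa; self-weight term 0.5·γ·B·N_γ·s_γ = 0.5 × 19.6 × 3.8 × 21.5 × 0.91 = 728.6 kPa.
q_ult = 236.09 + 989.43 + 728.6 = 1954.1 kPa.
q_all = q_ult / FS = 1954.1 / 3 = 651.37 kPa.

q_all ≈ 651 kPa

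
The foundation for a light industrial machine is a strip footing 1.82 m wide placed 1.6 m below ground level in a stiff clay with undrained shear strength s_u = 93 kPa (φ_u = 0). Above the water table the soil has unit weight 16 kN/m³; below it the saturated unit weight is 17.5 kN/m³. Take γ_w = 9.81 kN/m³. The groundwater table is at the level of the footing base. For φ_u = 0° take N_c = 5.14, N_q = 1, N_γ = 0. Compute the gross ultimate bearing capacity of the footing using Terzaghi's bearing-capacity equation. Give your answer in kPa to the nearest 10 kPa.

q = γ·D_f = 16 × 1.6 = 25.6 kPa.
c·N_c = 93 × 5.14 = 478.02 kPa
q·N_q = 25.6 × 1 = 25.6 kPa
q_ult = 478.02 + 25.6 = 503.62 kPa.

q_ult ≈ 500 kPa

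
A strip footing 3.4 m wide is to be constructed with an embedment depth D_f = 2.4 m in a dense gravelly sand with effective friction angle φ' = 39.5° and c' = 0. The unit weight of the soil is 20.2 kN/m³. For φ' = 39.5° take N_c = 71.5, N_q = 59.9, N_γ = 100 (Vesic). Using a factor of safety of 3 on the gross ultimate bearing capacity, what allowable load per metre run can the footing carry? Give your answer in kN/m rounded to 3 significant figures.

≈ 7180 kN/m

Overburden at base level: q = 20.2 × 2.4 = 48.48 kPa.
Surcharge term q·N_q = 48.48 × 59.9 = 2904 kPa; self-weight term 0.5·γ·B·N_γ = 0.5 × 20.2 × 3.4 × 100 = 3434 kPa.
q_ult = 2904 + 3434 = 6338 kPa.
Gross allowable pressure q_all = 6338 / 3 = 2112.7 kPa.
Allowable wall load = q_all × B = 2112.7 × 3.4 = 7183 kN per metre run.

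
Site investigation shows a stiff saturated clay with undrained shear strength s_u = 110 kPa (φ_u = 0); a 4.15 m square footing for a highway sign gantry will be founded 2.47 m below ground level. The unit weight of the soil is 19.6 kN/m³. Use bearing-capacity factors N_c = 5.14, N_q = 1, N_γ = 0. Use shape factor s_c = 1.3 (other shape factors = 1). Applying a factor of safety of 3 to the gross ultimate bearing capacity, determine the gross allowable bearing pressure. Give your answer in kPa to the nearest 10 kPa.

q = γ·D_f = 19.6 × 2.47 = 48.412 kPa.
c·N_c·s_c = 110 × 5.14 × 1.3 = 735.02 kPa
q·N_q = 48.412 × 1 = 48.412 kPa
q_ult = 735.02 + 48.412 = 783.43 kPa.
q_all = q_ult / FS = 783.43 / 3 = 261.14 kPa.

q_all ≈ 260 kPa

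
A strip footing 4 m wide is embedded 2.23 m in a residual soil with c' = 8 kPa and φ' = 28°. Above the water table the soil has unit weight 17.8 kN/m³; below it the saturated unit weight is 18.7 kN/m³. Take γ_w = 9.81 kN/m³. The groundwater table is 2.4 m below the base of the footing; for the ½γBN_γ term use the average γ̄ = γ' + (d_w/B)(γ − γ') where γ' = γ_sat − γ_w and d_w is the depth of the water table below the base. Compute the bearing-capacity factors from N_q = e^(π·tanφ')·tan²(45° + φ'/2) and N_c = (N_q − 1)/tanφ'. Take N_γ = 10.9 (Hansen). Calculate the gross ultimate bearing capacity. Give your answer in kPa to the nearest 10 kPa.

q_ult ≈ 1100 kPa

tan28° = 0.5317, so N_q = e^(π×0.5317)·tan²(59°) = 5.314 × 2.77 = 14.72.
N_c = (14.72 − 1)/tan28° = 25.8.
q = γ·D_f = 17.8 × 2.23 = 39.694 kPa.
γ' = 8.89 kN/m³; averaging over the depth B below the base, γ̄ = γ' + (d_w/B)(γ − γ') = 14.236 kN/m³.
c·N_c = 8 × 25.803 = 206.43 kPa
q·N_q = 39.694 × 14.72 = 584.29 kPa
0.5·γ·B·N_γ = 0.5 × 14.236 × 4 × 10.9 = 310.34 kPa
q_ult = 206.43 + 584.29 + 310.34 = 1101.1 kPa.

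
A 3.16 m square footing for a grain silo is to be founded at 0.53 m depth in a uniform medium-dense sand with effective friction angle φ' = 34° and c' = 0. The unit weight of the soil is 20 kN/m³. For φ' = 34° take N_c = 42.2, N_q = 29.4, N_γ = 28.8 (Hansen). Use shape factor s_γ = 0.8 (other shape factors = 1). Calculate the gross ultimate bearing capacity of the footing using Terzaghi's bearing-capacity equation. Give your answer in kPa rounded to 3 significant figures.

q = γ·D_f = 20 × 0.53 = 10.6 kPa.
q·N_q = 10.6 × 29.4 = 311.64 kPa
0.5·γ·B·N_γ·s_γ = 0.5 × 20 × 3.16 × 28.8 × 0.8 = 728.06 kPa
q_ult = 311.64 + 728.06 = 1039.7 kPa.

q_ult ≈ 1040 kPa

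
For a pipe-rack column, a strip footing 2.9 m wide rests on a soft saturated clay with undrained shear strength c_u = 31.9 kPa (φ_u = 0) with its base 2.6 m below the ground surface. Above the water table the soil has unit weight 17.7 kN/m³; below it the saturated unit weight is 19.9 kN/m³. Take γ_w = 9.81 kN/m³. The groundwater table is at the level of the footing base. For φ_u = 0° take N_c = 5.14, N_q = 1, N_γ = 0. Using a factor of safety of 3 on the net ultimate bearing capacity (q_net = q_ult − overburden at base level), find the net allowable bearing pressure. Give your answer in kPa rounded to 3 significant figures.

q = γ·D_f = 17.7 × 2.6 = 46.02 kPa.
c·N_c = 31.9 × 5.14 = 163.97 kPa
q·N_q = 46.02 × 1 = 46.02 kPa
q_ult = 163.97 + 46.02 = 209.99 kPa.
q_net = 209.99 − 46.02 = 163.97 kPa.
q_all(net) = 163.97 / 3 = 54.655 kPa.

q_all(net) ≈ 54.7 kPa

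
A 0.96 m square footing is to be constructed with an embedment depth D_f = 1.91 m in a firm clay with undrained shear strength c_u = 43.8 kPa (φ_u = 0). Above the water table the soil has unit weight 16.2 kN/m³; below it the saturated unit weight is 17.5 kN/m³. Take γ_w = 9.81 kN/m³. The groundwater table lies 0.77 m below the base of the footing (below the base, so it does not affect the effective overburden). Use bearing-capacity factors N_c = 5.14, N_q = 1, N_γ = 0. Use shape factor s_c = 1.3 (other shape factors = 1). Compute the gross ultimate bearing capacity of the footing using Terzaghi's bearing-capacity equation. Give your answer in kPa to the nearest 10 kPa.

Effective surcharge at the founding depth q = γ·D_f = 16.2 × 1.91 = 30.942 kPa.
q_ult = c·N_c·s_c + q·N_q
     = 43.8 × 5.14 × 1.3 + 30.942 × 1
     = 292.67 + 30.942 = 323.61 kPa.

q_ult ≈ 320 kPa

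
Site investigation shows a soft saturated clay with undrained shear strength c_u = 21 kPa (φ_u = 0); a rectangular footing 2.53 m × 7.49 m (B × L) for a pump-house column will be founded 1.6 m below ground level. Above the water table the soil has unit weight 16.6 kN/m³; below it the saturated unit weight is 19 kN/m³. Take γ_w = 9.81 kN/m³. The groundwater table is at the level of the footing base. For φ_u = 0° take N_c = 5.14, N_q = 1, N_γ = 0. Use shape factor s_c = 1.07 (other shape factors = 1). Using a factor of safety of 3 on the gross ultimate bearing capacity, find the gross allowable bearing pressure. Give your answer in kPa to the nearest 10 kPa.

Effective surcharge at the founding depth q = γ·D_f = 16.6 × 1.6 = 26.56 kPa.
q_ult = c·N_c·s_c + q·N_q
     = 21 × 5.14 × 1.07 + 26.56 × 1
     = 115.5 + 26.56 = 142.06 kPa.
q_all = 142.06 / 3 = 47.352 kPa.

q_all ≈ 50 kPa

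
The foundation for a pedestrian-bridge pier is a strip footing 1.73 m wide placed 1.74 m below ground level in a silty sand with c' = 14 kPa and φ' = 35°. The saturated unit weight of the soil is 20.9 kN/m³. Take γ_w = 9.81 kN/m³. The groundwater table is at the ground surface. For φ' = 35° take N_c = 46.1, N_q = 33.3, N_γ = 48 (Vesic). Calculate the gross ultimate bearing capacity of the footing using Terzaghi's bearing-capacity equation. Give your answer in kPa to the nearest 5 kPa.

q_ult ≈ 1750 kPa

γ' = 20.9 − 9.81 = 11.09 kN/m³ (submerged throughout). q = 11.09 × 1.74 = 19.297 kPa; the same γ' applies in the ½γBN_γ term.
c·N_c = 14 × 46.1 = 645.4 kPa
q·N_q = 19.297 × 33.3 = 642.58 kPa
0.5·γ·B·N_γ = 0.5 × 11.09 × 1.73 × 48 = 460.46 kPa
q_ult = 645.4 + 642.58 + 460.46 = 1748.4 kPa.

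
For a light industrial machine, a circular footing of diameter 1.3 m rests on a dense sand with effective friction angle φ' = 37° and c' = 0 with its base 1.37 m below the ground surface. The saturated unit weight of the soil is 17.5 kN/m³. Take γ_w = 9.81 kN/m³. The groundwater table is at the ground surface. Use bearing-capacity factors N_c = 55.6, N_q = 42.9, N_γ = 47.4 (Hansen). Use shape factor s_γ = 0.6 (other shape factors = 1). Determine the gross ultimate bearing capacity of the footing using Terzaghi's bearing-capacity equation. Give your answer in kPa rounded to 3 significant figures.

q_ult ≈ 594 kPa

Water table at ground surface, so effective unit weight γ' = 17.5 − 9.81 = 7.69 kN/m³ is used throughout; overburden q = 7.69 × 1.37 = 10.535 kPa; the same γ' applies in the ½γBN_γ term.
Surcharge term q·N_q = 10.535 × 42.9 = 451.96 kPa; self-weight term 0.5·γ·B·N_γ·s_γ = 0.5 × 7.69 × 1.3 × 47.4 × 0.6 = 142.16 kPa.
q_ult = 451.96 + 142.16 = 594.12 kPa.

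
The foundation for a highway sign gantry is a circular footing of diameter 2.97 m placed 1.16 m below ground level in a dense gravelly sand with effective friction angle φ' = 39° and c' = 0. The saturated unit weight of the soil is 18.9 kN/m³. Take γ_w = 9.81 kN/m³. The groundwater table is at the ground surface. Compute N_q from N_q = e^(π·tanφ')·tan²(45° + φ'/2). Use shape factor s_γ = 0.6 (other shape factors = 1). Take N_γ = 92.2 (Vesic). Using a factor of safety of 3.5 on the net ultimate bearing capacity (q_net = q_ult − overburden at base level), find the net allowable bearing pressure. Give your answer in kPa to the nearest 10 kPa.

N_q = e^(π·tan39°)·tan²(64.5°) = 55.96.
γ' = 18.9 − 9.81 = 9.09 kN/m³ (submerged throughout). q = 9.09 × 1.16 = 10.544 kPa; the same γ' applies in the ½γBN_γ term.
q·N_q = 10.544 × 55.957 = 590.04 kPa
0.5·γ·B·N_γ·s_γ = 0.5 × 9.09 × 2.97 × 92.2 × 0.6 = 746.75 kPa
q_ult = 590.04 + 746.75 = 1336.8 kPa.
q_net = 1336.8 − 10.544 = 1326.2 kPa.
q_all(net) = 1326.2 / 3.5 = 378.93 kPa.

q_all(net) ≈ 380 kPa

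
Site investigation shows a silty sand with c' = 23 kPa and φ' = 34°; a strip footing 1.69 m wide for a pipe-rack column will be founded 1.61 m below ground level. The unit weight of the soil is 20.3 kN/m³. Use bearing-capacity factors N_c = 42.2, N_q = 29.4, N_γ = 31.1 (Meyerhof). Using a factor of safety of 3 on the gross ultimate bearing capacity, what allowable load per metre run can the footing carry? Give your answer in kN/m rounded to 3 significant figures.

Overburden at base level: q = 20.3 × 1.61 = 32.683 kPa.
Cohesion term c·N_c = 23 × 42.2 = 970.6 kPa; surcharge term q·N_q = 32.683 × 29.4 = 960.88 kPa; self-weight term 0.5·γ·B·N_γ = 0.5 × 20.3 × 1.69 × 31.1 = 533.47 kPa.
q_ult = 970.6 + 960.88 + 533.47 = 2465 kPa.
Gross allowable pressure q_all = 2465 / 3 = 821.65 kPa.
Allowable wall load = q_all × B = 821.65 × 1.69 = 1388.6 kN per metre run.

≈ 1390 kN/m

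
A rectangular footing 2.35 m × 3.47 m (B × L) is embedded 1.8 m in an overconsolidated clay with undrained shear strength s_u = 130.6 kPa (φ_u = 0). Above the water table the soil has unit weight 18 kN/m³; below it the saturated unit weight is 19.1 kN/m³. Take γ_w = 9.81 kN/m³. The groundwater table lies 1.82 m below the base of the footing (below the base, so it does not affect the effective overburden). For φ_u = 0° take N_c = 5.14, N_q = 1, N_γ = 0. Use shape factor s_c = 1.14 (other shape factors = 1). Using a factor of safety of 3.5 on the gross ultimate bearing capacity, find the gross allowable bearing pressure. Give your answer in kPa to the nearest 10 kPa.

q_all ≈ 230 kPa

Effective surcharge at the founding depth q = γ·D_f = 18 × 1.8 = 32.4 kPa.
q_ult = c·N_c·s_c + q·N_q
     = 130.6 × 5.14 × 1.14 + 32.4 × 1
     = 765.26 + 32.4 = 797.66 kPa.
q_all = 797.66 / 3.5 = 227.9 kPa.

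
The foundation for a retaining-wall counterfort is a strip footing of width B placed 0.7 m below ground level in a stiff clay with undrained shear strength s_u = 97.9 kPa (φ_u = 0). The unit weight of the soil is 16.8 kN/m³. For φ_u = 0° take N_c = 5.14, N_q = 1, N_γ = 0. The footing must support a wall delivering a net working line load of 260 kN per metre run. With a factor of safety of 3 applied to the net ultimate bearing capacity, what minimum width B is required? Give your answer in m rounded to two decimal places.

q = γ·D_f = 16.8 × 0.7 = 11.76 kPa.
c·N_c = 97.9 × 5.14 = 503.21 kPa
q·N_q = 11.76 × 1 = 11.76 kPa
q_ult = 503.21 + 11.76 = 514.97 kPa.
For φ = 0 the ½γBN_γ term vanishes, so q_ult is independent of B. q_net = 514.97 − 11.76 = 503.21 kPa; q_all(net) = 503.21/3 = 167.74 kPa.
Required width B = w / q_all(net) = 260 / 167.74 = 1.55 m.

B = 1.55 m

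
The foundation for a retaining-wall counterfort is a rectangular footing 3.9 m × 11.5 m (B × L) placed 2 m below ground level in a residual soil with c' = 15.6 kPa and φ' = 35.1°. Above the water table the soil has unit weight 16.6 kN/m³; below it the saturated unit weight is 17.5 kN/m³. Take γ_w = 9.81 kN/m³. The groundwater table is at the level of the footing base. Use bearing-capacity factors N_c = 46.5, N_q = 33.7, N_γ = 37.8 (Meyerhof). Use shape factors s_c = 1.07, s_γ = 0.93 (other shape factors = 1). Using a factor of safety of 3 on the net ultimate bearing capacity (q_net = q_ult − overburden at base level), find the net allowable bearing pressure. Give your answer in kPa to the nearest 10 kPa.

q_all(net) ≈ 800 kPa

q = γ·D_f = 16.6 × 2 = 33.2 kPa.
For the ½γBN_γ term take γ' = 17.5 − 9.81 = 7.69 kN/m³ (soil below base is submerged).
c·N_c·s_c = 15.6 × 46.5 × 1.07 = 776.18 kPa
q·N_q = 33.2 × 33.7 = 1118.8 kPa
0.5·γ·B·N_γ·s_γ = 0.5 × 7.69 × 3.9 × 37.8 × 0.93 = 527.15 kPa
q_ult = 776.18 + 1118.8 + 527.15 = 2422.2 kPa.
q_net = 2422.2 − 33.2 = 2389 kPa.
q_all(net) = 2389 / 3 = 796.32 kPa.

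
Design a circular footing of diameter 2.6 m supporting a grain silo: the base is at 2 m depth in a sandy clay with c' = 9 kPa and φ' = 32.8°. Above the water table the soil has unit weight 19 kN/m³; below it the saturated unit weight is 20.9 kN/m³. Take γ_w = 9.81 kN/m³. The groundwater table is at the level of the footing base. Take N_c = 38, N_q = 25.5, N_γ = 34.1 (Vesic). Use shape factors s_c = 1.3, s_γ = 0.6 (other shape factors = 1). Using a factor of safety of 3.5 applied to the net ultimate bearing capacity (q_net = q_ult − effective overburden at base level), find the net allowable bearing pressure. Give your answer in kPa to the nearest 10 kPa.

q_all(net) ≈ 480 kPa

Effective surcharge at the founding depth q = γ·D_f = 19 × 2 = 38 kPa.
The water table coincides with the base, so in the self-weight term γ → γ' = 11.09 kN/m³.
q_ult = c·N_c·s_c + q·N_q + 0.5·γ·B·N_γ·s_γ
     = 9 × 38 × 1.3 + 38 × 25.5 + 0.5 × 11.09 × 2.6 × 34.1 × 0.6
     = 444.6 + 969 + 294.97 = 1708.6 kPa.
Net ultimate: q_net = 1708.6 − 38 = 1670.6 kPa.
q_all(net) = 1670.6 / 3.5 = 477.31 kPa.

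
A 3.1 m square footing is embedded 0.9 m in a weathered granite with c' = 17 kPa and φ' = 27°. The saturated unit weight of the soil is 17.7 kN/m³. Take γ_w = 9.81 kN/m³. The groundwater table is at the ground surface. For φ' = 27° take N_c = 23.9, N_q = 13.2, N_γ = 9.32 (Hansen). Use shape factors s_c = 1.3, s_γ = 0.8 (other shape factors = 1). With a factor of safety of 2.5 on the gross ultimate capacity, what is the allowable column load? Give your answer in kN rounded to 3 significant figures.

P_all ≈ 2740 kN

With the water table at the surface the whole profile is submerged: γ' = 17.7 − 9.81 = 7.89 kN/m³, so q = γ'·D_f = 7.101 kPa; the same γ' applies in the ½γBN_γ term.
q_ult = c·N_c·s_c + q·N_q + 0.5·γ·B·N_γ·s_γ
     = 17 × 23.9 × 1.3 + 7.101 × 13.2 + 0.5 × 7.89 × 3.1 × 9.32 × 0.8
     = 528.19 + 93.733 + 91.183 = 713.11 kPa.
Gross allowable pressure q_all = 713.11 / 2.5 = 285.24 kPa.
Footing area = 9.61 m², so allowable column load = 285.24 × 9.61 = 2741.2 kN.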